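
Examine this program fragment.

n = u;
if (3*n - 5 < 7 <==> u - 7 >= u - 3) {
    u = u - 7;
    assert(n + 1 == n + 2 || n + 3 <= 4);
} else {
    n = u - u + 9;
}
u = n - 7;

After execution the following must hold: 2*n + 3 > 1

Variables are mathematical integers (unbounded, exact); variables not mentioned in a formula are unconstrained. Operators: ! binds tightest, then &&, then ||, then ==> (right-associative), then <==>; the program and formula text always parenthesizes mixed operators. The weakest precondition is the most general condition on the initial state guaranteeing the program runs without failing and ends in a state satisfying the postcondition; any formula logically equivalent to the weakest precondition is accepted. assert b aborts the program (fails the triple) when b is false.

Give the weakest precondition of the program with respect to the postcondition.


Working backward. After the program, the postcondition 2*n + 3 > 1 must hold; in canonical form it is 2*n > -2.
Before u := n - 7: 2*n > -2
Then branch requires n <= 1 && 2*n > -2; else branch requires true.
Before the if: (!(3*n < 12)) ==> (n <= 1 && 2*n > -2)
Before n := u: (!(3*u < 12)) ==> (u <= 1 && 2*u > -2)
Answer: WP = (!(3*u < 12)) ==> (u <= 1 && 2*u > -2)


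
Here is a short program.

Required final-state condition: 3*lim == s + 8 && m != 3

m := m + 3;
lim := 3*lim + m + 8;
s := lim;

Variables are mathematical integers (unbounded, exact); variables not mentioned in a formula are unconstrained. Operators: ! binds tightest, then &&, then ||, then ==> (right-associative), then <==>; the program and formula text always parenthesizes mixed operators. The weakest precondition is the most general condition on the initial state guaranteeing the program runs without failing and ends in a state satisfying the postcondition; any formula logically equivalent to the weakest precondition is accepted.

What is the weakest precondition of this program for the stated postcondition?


Working backward. After the program, 3*lim == s + 8 && m != 3 must hold.
Before s := lim: 2*lim == 8 && m != 3
Before lim := 3*lim + m + 8: 6*lim + 2*m == -8 && m != 3
Before m := m + 3: 6*lim + 2*m == -14 && m != 0
Answer: WP = 6*lim + 2*m == -14 && m != 0


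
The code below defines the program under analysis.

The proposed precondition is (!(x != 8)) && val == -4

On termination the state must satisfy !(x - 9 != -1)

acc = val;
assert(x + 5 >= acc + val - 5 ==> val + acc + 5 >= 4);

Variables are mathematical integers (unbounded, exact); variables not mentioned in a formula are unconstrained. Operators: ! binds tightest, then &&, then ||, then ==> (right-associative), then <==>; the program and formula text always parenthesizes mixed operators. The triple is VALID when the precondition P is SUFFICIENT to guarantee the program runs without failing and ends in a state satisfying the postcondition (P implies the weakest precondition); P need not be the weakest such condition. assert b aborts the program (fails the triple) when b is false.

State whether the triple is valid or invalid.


Working backward. After the program, the postcondition !(x - 9 != -1) must hold; in canonical form it is !(x != 8).
Before assert x + 5 >= acc + val - 5 ==> val + acc + 5 >= 4: (x >= acc + val - 10 ==> acc + val >= -1) && (!(x != 8))
Before acc := val: (x >= 2*val - 10 ==> 2*val >= -1) && (!(x != 8))
The weakest precondition is (x >= 2*val - 10 ==> 2*val >= -1) && (!(x != 8)).
Check whether (!(x != 8)) && val == -4 implies it.
Countermodel: at the initial state val = -4, x = 8, the precondition holds but the weakest precondition fails.
Answer: invalid


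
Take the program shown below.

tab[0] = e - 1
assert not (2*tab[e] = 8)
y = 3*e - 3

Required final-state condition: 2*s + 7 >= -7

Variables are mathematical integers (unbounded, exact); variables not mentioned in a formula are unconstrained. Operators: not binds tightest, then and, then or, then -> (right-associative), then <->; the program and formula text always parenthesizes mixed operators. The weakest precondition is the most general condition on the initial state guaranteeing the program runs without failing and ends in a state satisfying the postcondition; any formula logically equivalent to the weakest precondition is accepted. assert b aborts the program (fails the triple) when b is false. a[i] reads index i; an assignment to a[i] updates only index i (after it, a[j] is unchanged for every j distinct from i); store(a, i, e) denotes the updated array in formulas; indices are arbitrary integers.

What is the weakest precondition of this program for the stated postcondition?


Working backward. After the program, the postcondition 2*s + 7 >= -7 must hold; in canonical form it is 2*s >= -14.
Before y := 3*e - 3: 2*s >= -14
Before assert not (2*tab[e] = 8): (not (2*tab[e] = 8)) and 2*s >= -14
Before tab[0] := e - 1: (not (2*store(tab, 0, e - 1)[e] = 8)) and 2*s >= -14
Answer: WP = (not (2*store(tab, 0, e - 1)[e] = 8)) and 2*s >= -14


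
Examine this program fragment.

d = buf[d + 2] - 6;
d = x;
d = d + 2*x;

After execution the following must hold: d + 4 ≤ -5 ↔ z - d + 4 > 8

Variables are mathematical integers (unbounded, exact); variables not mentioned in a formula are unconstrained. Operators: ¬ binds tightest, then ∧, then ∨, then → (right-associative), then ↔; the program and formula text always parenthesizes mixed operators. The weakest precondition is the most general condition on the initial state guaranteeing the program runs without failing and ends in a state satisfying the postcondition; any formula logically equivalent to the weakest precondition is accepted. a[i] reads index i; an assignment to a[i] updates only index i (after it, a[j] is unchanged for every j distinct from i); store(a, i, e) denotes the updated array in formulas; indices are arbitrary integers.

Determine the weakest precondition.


Working backward. After the program, the postcondition d + 4 ≤ -5 ↔ z - d + 4 > 8 must hold; in canonical form it is d ≤ -9 ↔ z > d + 4.
Before d := d + 2*x: d + 2*x ≤ -9 ↔ z > d + 2*x + 4
Before d := x: 3*x ≤ -9 ↔ z > 3*x + 4
Before d := buf[d + 2] - 6: 3*x ≤ -9 ↔ z > 3*x + 4
Answer: WP = 3*x ≤ -9 ↔ z > 3*x + 4


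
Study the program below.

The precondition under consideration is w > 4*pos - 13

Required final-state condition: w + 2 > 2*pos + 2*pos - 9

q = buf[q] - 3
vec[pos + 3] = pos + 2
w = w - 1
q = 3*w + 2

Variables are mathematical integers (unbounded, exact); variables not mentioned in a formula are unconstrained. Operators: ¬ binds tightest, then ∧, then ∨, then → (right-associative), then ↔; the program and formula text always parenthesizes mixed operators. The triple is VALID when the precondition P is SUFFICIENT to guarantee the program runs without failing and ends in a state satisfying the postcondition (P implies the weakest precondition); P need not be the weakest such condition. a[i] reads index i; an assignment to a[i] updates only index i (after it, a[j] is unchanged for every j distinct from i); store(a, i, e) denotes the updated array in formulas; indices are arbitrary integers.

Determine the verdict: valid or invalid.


Working backward. After the program, the postcondition w + 2 > 2*pos + 2*pos - 9 must hold; in canonical form it is w > 4*pos - 11.
Before q := 3*w + 2: w > 4*pos - 11
Before w := w - 1: w > 4*pos - 10
Before vec[pos + 3] := pos + 2: w > 4*pos - 10
Before q := buf[q] - 3: w > 4*pos - 10
The weakest precondition is w > 4*pos - 10.
Check whether w > 4*pos - 13 implies it.
Countermodel: at the initial state pos = 0, w = -10, the precondition holds but the weakest precondition fails.
Answer: invalid


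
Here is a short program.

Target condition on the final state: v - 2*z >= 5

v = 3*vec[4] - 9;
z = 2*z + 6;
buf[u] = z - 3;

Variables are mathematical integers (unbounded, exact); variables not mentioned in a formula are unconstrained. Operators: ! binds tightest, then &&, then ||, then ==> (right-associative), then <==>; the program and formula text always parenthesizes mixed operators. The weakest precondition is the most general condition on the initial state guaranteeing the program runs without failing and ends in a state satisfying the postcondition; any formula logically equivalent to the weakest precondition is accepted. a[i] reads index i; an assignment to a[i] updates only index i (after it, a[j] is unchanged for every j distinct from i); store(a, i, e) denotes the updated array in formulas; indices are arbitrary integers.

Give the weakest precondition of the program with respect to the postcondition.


Working backward. After the program, the postcondition v - 2*z >= 5 must hold; in canonical form it is v >= 2*z + 5.
Before buf[u] := z - 3: v >= 2*z + 5
Before z := 2*z + 6: v >= 4*z + 17
Before v := 3*vec[4] - 9: 3*vec[4] >= 4*z + 26
Answer: WP = 3*vec[4] >= 4*z + 26


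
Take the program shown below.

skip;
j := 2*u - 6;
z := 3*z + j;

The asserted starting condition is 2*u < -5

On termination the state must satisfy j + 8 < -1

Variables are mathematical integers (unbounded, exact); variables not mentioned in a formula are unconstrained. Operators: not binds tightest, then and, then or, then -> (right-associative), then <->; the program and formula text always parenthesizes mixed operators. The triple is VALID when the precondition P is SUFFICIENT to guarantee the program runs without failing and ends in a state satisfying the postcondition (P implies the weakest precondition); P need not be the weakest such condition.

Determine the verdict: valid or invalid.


Working backward. After the program, the postcondition j + 8 < -1 must hold; in canonical form it is j < -9.
Before z := 3*z + j: j < -9
Before j := 2*u - 6: 2*u < -3
Before skip: 2*u < -3
The weakest precondition is 2*u < -3.
Check whether 2*u < -5 implies it.
Every state satisfying the precondition satisfies the weakest precondition: the implication holds.
Answer: valid


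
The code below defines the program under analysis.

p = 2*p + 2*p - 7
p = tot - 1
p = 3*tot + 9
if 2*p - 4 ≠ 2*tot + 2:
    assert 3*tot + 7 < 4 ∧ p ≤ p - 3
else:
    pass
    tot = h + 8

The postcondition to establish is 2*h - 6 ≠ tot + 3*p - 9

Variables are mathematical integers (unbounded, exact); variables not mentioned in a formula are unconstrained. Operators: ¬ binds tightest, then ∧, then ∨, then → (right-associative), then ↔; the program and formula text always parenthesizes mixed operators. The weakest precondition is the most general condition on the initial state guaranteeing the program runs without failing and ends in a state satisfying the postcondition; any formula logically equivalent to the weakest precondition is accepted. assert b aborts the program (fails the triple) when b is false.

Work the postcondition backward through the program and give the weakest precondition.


Working backward. After the program, the postcondition 2*h - 6 ≠ tot + 3*p - 9 must hold; in canonical form it is 2*h ≠ 3*p + tot - 3.
Then branch requires false; else branch requires h ≠ 3*p + 5.
Before the if: (¬(2*p ≠ 2*tot + 6)) ∧ ((¬(2*p ≠ 2*tot + 6)) → h ≠ 3*p + 5)
Before p := 3*tot + 9: (¬(4*tot ≠ -12)) ∧ ((¬(4*tot ≠ -12)) → h ≠ 9*tot + 32)
Before p := tot - 1: (¬(4*tot ≠ -12)) ∧ ((¬(4*tot ≠ -12)) → h ≠ 9*tot + 32)
Before p := 2*p + 2*p - 7: (¬(4*tot ≠ -12)) ∧ ((¬(4*tot ≠ -12)) → h ≠ 9*tot + 32)
Answer: WP = (¬(4*tot ≠ -12)) ∧ ((¬(4*tot ≠ -12)) → h ≠ 9*tot + 32)


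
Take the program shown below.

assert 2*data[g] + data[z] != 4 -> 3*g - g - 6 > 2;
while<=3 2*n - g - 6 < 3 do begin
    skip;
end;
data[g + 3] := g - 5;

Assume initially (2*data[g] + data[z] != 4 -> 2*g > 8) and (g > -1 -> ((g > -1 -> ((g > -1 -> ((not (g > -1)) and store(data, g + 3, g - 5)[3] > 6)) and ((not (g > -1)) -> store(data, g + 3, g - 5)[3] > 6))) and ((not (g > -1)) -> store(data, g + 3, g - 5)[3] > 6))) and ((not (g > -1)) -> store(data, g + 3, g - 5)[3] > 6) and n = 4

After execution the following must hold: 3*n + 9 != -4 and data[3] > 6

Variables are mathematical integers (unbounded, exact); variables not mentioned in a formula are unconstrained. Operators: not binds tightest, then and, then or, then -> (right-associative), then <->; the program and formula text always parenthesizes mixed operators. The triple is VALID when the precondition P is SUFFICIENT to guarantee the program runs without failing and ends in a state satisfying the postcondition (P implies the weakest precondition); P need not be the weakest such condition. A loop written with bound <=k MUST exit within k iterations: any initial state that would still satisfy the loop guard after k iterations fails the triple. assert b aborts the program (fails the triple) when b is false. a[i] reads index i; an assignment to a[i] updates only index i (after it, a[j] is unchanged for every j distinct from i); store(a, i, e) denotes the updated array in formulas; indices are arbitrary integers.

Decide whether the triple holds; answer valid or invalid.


Working backward. After the program, the postcondition 3*n + 9 != -4 and data[3] > 6 must hold; in canonical form it is 3*n != -13 and data[3] > 6.
Before data[g + 3] := g - 5: 3*n != -13 and store(data, g + 3, g - 5)[3] > 6
Before the loop (bound <=3), unroll the exhaustion recursion (WP_0 = exit-now case; WP_j = one more guarded iteration, up to j = 3):
  WP_0: (not (2*n < g + 9)) and 3*n != -13 and store(data, g + 3, g - 5)[3] > 6
  WP_1: (2*n < g + 9 -> ((not (2*n < g + 9)) and 3*n != -13 and store(data, g + 3, g - 5)[3] > 6)) and ((not (2*n < g + 9)) -> (3*n != -13 and store(data, g + 3, g - 5)[3] > 6))
  WP_2: (2*n < g + 9 -> ((2*n < g + 9 -> ((not (2*n < g + 9)) and 3*n != -13 and store(data, g + 3, g - 5)[3] > 6)) and ((not (2*n < g + 9)) -> (3*n != -13 and store(data, g + 3, g - 5)[3] > 6)))) and ((not (2*n < g + 9)) -> (3*n != -13 and store(data, g + 3, g - 5)[3] > 6))
  WP_3: (2*n < g + 9 -> ((2*n < g + 9 -> ((2*n < g + 9 -> ((not (2*n < g + 9)) and 3*n != -13 and store(data, g + 3, g - 5)[3] > 6)) and ((not (2*n < g + 9)) -> (3*n != -13 and store(data, g + 3, g - 5)[3] > 6)))) and ((not (2*n < g + 9)) -> (3*n != -13 and store(data, g + 3, g - 5)[3] > 6)))) and ((not (2*n < g + 9)) -> (3*n != -13 and store(data, g + 3, g - 5)[3] > 6))
So before the loop: (2*n < g + 9 -> ((2*n < g + 9 -> ((2*n < g + 9 -> ((not (2*n < g + 9)) and 3*n != -13 and store(data, g + 3, g - 5)[3] > 6)) and ((not (2*n < g + 9)) -> (3*n != -13 and store(data, g + 3, g - 5)[3] > 6)))) and ((not (2*n < g + 9)) -> (3*n != -13 and store(data, g + 3, g - 5)[3] > 6)))) and ((not (2*n < g + 9)) -> (3*n != -13 and store(data, g + 3, g - 5)[3] > 6))
Before assert 2*data[g] + data[z] != 4 -> 3*g - g - 6 > 2: (2*data[g] + data[z] != 4 -> 2*g > 8) and (2*n < g + 9 -> ((2*n < g + 9 -> ((2*n < g + 9 -> ((not (2*n < g + 9)) and 3*n != -13 and store(data, g + 3, g - 5)[3] > 6)) and ((not (2*n < g + 9)) -> (3*n != -13 and store(data, g + 3, g - 5)[3] > 6)))) and ((not (2*n < g + 9)) -> (3*n != -13 and store(data, g + 3, g - 5)[3] > 6)))) and ((not (2*n < g + 9)) -> (3*n != -13 and store(data, g + 3, g - 5)[3] > 6))
The weakest precondition is (2*data[g] + data[z] != 4 -> 2*g > 8) and (2*n < g + 9 -> ((2*n < g + 9 -> ((2*n < g + 9 -> ((not (2*n < g + 9)) and 3*n != -13 and store(data, g + 3, g - 5)[3] > 6)) and ((not (2*n < g + 9)) -> (3*n != -13 and store(data, g + 3, g - 5)[3] > 6)))) and ((not (2*n < g + 9)) -> (3*n != -13 and store(data, g + 3, g - 5)[3] > 6)))) and ((not (2*n < g + 9)) -> (3*n != -13 and store(data, g + 3, g - 5)[3] > 6)).
Check whether (2*data[g] + data[z] != 4 -> 2*g > 8) and (g > -1 -> ((g > -1 -> ((g > -1 -> ((not (g > -1)) and store(data, g + 3, g - 5)[3] > 6)) and ((not (g > -1)) -> store(data, g + 3, g - 5)[3] > 6))) and ((not (g > -1)) -> store(data, g + 3, g - 5)[3] > 6))) and ((not (g > -1)) -> store(data, g + 3, g - 5)[3] > 6) and n = 4 implies it.
Every state satisfying the precondition satisfies the weakest precondition: the implication holds.
Answer: valid


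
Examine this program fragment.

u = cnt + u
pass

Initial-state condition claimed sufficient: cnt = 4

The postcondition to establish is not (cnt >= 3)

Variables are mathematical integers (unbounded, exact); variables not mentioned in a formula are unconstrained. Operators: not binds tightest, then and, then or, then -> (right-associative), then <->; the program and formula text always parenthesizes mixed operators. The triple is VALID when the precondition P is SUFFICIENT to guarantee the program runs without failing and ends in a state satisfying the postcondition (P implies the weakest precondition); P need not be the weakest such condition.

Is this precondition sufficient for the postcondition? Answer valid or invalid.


Working backward. After the program, not (cnt >= 3) must hold.
Before skip: not (cnt >= 3)
Before u := cnt + u: not (cnt >= 3)
The weakest precondition is not (cnt >= 3).
Check whether cnt = 4 implies it.
Countermodel: at the initial state cnt = 4, the precondition holds but the weakest precondition fails.
Answer: invalid


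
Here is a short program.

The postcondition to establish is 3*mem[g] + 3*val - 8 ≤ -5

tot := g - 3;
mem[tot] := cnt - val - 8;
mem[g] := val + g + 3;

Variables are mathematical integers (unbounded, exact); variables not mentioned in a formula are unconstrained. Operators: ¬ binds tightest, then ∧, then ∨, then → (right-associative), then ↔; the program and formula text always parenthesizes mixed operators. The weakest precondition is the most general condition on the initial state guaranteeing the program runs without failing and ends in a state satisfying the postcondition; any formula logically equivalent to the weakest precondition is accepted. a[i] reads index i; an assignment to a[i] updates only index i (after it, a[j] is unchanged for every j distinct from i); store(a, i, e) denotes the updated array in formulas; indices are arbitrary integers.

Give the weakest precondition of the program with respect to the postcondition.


Working backward. After the program, the postcondition 3*mem[g] + 3*val - 8 ≤ -5 must hold; in canonical form it is 3*mem[g] + 3*val ≤ 3.
Before mem[g] := val + g + 3: 3*store(mem, g, g + val + 3)[g] + 3*val ≤ 3
Before mem[tot] := cnt - val - 8: 3*store(store(mem, tot, cnt - val - 8), g, g + val + 3)[g] + 3*val ≤ 3
Before tot := g - 3: 3*store(store(mem, g - 3, cnt - val - 8), g, g + val + 3)[g] + 3*val ≤ 3
Answer: WP = 3*store(store(mem, g - 3, cnt - val - 8), g, g + val + 3)[g] + 3*val ≤ 3


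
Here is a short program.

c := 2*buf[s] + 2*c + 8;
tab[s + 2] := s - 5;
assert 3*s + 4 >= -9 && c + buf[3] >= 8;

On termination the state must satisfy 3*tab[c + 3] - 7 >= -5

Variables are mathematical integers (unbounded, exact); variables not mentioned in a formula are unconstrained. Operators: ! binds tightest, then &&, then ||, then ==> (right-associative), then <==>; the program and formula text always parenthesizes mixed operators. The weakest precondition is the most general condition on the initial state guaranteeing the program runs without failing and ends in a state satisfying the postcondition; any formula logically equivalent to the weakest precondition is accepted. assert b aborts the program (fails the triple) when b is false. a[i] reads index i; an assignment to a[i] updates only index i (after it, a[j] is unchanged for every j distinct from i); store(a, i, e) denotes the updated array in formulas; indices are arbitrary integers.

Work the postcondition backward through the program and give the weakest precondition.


Working backward. After the program, the postcondition 3*tab[c + 3] - 7 >= -5 must hold; in canonical form it is 3*tab[c + 3] >= 2.
Before assert 3*s + 4 >= -9 && c + buf[3] >= 8: 3*s >= -13 && buf[3] + c >= 8 && 3*tab[c + 3] >= 2
Before tab[s + 2] := s - 5: 3*s >= -13 && buf[3] + c >= 8 && 3*store(tab, s + 2, s - 5)[c + 3] >= 2
Before c := 2*buf[s] + 2*c + 8: 3*s >= -13 && buf[3] + 2*buf[s] + 2*c >= 0 && 3*store(tab, s + 2, s - 5)[2*buf[s] + 2*c + 11] >= 2
Answer: WP = 3*s >= -13 && buf[3] + 2*buf[s] + 2*c >= 0 && 3*store(tab, s + 2, s - 5)[2*buf[s] + 2*c + 11] >= 2


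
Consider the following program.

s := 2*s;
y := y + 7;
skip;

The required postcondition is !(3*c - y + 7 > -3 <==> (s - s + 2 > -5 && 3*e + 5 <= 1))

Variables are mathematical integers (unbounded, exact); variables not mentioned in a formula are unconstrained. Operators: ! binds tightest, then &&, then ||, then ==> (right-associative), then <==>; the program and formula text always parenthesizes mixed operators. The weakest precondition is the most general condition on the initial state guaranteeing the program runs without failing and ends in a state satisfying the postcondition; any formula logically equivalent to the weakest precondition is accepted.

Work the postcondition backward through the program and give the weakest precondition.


Working backward. After the program, the postcondition !(3*c - y + 7 > -3 <==> (s - s + 2 > -5 && 3*e + 5 <= 1)) must hold; in canonical form it is !(3*c > y - 10 <==> 3*e <= -4).
Before skip: !(3*c > y - 10 <==> 3*e <= -4)
Before y := y + 7: !(3*c > y - 3 <==> 3*e <= -4)
Before s := 2*s: !(3*c > y - 3 <==> 3*e <= -4)
Answer: WP = !(3*c > y - 3 <==> 3*e <= -4)


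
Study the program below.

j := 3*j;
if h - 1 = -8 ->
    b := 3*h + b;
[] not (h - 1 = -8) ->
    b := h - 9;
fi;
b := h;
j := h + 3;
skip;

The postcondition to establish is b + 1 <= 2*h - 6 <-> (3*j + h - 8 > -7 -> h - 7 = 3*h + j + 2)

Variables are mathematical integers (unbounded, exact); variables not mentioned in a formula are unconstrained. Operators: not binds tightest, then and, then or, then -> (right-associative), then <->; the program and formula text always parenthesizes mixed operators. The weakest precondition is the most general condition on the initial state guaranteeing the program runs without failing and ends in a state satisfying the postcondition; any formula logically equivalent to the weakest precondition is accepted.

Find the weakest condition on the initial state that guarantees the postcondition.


Working backward. After the program, the postcondition b + 1 <= 2*h - 6 <-> (3*j + h - 8 > -7 -> h - 7 = 3*h + j + 2) must hold; in canonical form it is b <= 2*h - 7 <-> (h + 3*j > 1 -> 2*h + j = -9).
Before skip: b <= 2*h - 7 <-> (h + 3*j > 1 -> 2*h + j = -9)
Before j := h + 3: b <= 2*h - 7 <-> (4*h > -8 -> 3*h = -12)
Before b := h: h >= 7 <-> (4*h > -8 -> 3*h = -12)
Then branch requires h >= 7 <-> (4*h > -8 -> 3*h = -12); else branch requires h >= 7 <-> (4*h > -8 -> 3*h = -12).
Before the if: (h = -7 -> (h >= 7 <-> (4*h > -8 -> 3*h = -12))) and ((not (h = -7)) -> (h >= 7 <-> (4*h > -8 -> 3*h = -12)))
Before j := 3*j: (h = -7 -> (h >= 7 <-> (4*h > -8 -> 3*h = -12))) and ((not (h = -7)) -> (h >= 7 <-> (4*h > -8 -> 3*h = -12)))
Answer: WP = (h = -7 -> (h >= 7 <-> (4*h > -8 -> 3*h = -12))) and ((not (h = -7)) -> (h >= 7 <-> (4*h > -8 -> 3*h = -12)))


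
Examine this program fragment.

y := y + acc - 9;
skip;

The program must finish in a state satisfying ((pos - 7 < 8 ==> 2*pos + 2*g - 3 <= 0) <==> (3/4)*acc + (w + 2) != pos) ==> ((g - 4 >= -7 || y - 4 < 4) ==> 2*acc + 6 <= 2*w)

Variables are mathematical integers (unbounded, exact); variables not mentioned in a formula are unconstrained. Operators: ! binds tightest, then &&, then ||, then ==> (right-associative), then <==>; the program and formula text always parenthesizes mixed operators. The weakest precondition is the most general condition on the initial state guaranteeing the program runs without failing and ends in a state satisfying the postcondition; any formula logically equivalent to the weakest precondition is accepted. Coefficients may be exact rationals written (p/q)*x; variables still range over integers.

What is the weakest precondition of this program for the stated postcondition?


Working backward. After the program, the postcondition ((pos - 7 < 8 ==> 2*pos + 2*g - 3 <= 0) <==> (3/4)*acc + (w + 2) != pos) ==> ((g - 4 >= -7 || y - 4 < 4) ==> 2*acc + 6 <= 2*w) must hold; in canonical form it is ((pos < 15 ==> 2*g + 2*pos <= 3) <==> (3/4)*acc + w != pos - 2) ==> ((g >= -3 || y < 8) ==> 2*acc <= 2*w - 6).
Before skip: ((pos < 15 ==> 2*g + 2*pos <= 3) <==> (3/4)*acc + w != pos - 2) ==> ((g >= -3 || y < 8) ==> 2*acc <= 2*w - 6)
Before y := y + acc - 9: ((pos < 15 ==> 2*g + 2*pos <= 3) <==> (3/4)*acc + w != pos - 2) ==> ((g >= -3 || acc + y < 17) ==> 2*acc <= 2*w - 6)
Answer: WP = ((pos < 15 ==> 2*g + 2*pos <= 3) <==> (3/4)*acc + w != pos - 2) ==> ((g >= -3 || acc + y < 17) ==> 2*acc <= 2*w - 6)


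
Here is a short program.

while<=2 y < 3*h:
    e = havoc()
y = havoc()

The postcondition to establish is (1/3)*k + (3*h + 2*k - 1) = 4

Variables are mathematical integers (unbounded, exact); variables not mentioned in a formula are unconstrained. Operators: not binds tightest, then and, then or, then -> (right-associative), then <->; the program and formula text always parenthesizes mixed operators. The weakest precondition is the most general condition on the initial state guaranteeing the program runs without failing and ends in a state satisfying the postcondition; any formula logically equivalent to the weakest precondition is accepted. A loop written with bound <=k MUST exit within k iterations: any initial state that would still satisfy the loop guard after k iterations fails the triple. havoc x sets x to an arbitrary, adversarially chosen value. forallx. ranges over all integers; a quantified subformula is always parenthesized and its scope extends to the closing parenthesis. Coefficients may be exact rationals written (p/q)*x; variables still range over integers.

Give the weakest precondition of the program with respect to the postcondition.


Working backward. After the program, the postcondition (1/3)*k + (3*h + 2*k - 1) = 4 must hold; in canonical form it is 3*h + (7/3)*k = 5.
Before havoc y: 3*h + (7/3)*k = 5
Before the loop (bound <=2), unroll the exhaustion recursion (WP_0 = exit-now case; WP_j = one more guarded iteration, up to j = 2):
  WP_0: (not (y < 3*h)) and 3*h + (7/3)*k = 5
  WP_1: (y < 3*h -> ((not (y < 3*h)) and 3*h + (7/3)*k = 5)) and ((not (y < 3*h)) -> 3*h + (7/3)*k = 5)
  WP_2: (y < 3*h -> ((y < 3*h -> ((not (y < 3*h)) and 3*h + (7/3)*k = 5)) and ((not (y < 3*h)) -> 3*h + (7/3)*k = 5))) and ((not (y < 3*h)) -> 3*h + (7/3)*k = 5)
So before the loop: (y < 3*h -> ((y < 3*h -> ((not (y < 3*h)) and 3*h + (7/3)*k = 5)) and ((not (y < 3*h)) -> 3*h + (7/3)*k = 5))) and ((not (y < 3*h)) -> 3*h + (7/3)*k = 5)
Answer: WP = (y < 3*h -> ((y < 3*h -> ((not (y < 3*h)) and 3*h + (7/3)*k = 5)) and ((not (y < 3*h)) -> 3*h + (7/3)*k = 5))) and ((not (y < 3*h)) -> 3*h + (7/3)*k = 5)


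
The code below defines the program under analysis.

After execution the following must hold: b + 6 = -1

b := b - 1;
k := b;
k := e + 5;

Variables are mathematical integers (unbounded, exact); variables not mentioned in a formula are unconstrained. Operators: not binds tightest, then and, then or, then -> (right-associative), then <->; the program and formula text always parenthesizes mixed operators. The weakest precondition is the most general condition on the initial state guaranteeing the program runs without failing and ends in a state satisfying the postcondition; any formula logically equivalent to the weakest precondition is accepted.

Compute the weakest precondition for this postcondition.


Working backward. After the program, the postcondition b + 6 = -1 must hold; in canonical form it is b = -7.
Before k := e + 5: b = -7
Before k := b: b = -7
Before b := b - 1: b = -6
Answer: WP = b = -6


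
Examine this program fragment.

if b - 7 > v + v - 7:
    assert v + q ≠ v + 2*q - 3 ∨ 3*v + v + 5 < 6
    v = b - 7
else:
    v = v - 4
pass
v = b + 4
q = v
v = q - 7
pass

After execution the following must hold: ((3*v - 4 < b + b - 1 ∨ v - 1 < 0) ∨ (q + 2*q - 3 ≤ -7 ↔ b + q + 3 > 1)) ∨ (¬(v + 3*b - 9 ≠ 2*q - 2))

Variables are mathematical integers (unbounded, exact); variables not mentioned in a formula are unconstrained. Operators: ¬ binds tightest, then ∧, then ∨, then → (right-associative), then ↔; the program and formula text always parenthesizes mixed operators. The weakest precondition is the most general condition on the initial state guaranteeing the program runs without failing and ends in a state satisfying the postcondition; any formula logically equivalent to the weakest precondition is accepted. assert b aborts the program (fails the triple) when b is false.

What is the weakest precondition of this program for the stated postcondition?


Working backward. After the program, the postcondition ((3*v - 4 < b + b - 1 ∨ v - 1 < 0) ∨ (q + 2*q - 3 ≤ -7 ↔ b + q + 3 > 1)) ∨ (¬(v + 3*b - 9 ≠ 2*q - 2)) must hold; in canonical form it is 3*v < 2*b + 3 ∨ v < 1 ∨ (3*q ≤ -4 ↔ b + q > -2) ∨ (¬(3*b + v ≠ 2*q + 7)).
Before skip: 3*v < 2*b + 3 ∨ v < 1 ∨ (3*q ≤ -4 ↔ b + q > -2) ∨ (¬(3*b + v ≠ 2*q + 7))
Before v := q - 7: 3*q < 2*b + 24 ∨ q < 8 ∨ (3*q ≤ -4 ↔ b + q > -2) ∨ (¬(3*b ≠ q + 14))
Before q := v: 3*v < 2*b + 24 ∨ v < 8 ∨ (3*v ≤ -4 ↔ b + v > -2) ∨ (¬(3*b ≠ v + 14))
Before v := b + 4: b < 12 ∨ b < 4 ∨ (3*b ≤ -16 ↔ 2*b > -6) ∨ (¬(2*b ≠ 18))
Before skip: b < 12 ∨ b < 4 ∨ (3*b ≤ -16 ↔ 2*b > -6) ∨ (¬(2*b ≠ 18))
Then branch requires (q ≠ 3 ∨ 4*v < 1) ∧ (b < 12 ∨ b < 4 ∨ (3*b ≤ -16 ↔ 2*b > -6) ∨ (¬(2*b ≠ 18))); else branch requires b < 12 ∨ b < 4 ∨ (3*b ≤ -16 ↔ 2*b > -6) ∨ (¬(2*b ≠ 18)).
Before the if: (b > 2*v → ((q ≠ 3 ∨ 4*v < 1) ∧ (b < 12 ∨ b < 4 ∨ (3*b ≤ -16 ↔ 2*b > -6) ∨ (¬(2*b ≠ 18))))) ∧ ((¬(b > 2*v)) → (b < 12 ∨ b < 4 ∨ (3*b ≤ -16 ↔ 2*b > -6) ∨ (¬(2*b ≠ 18))))
Answer: WP = (b > 2*v → ((q ≠ 3 ∨ 4*v < 1) ∧ (b < 12 ∨ b < 4 ∨ (3*b ≤ -16 ↔ 2*b > -6) ∨ (¬(2*b ≠ 18))))) ∧ ((¬(b > 2*v)) → (b < 12 ∨ b < 4 ∨ (3*b ≤ -16 ↔ 2*b > -6) ∨ (¬(2*b ≠ 18))))


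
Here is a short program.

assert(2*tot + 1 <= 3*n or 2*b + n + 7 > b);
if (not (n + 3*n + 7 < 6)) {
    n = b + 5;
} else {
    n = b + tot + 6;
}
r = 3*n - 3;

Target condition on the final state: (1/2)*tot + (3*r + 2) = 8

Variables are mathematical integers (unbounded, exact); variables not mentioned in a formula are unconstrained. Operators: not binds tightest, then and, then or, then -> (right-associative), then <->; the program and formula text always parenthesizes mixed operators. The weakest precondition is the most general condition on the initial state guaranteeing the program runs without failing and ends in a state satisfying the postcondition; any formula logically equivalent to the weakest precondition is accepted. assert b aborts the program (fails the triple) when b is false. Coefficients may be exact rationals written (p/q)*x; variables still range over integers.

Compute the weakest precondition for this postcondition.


Working backward. After the program, the postcondition (1/2)*tot + (3*r + 2) = 8 must hold; in canonical form it is 3*r + (1/2)*tot = 6.
Before r := 3*n - 3: 9*n + (1/2)*tot = 15
Then branch requires 9*b + (1/2)*tot = -30; else branch requires 9*b + (19/2)*tot = -39.
Before the if: ((not (4*n < -1)) -> 9*b + (1/2)*tot = -30) and (4*n < -1 -> 9*b + (19/2)*tot = -39)
Before assert 2*tot + 1 <= 3*n or 2*b + n + 7 > b: (2*tot <= 3*n - 1 or b + n > -7) and ((not (4*n < -1)) -> 9*b + (1/2)*tot = -30) and (4*n < -1 -> 9*b + (19/2)*tot = -39)
Answer: WP = (2*tot <= 3*n - 1 or b + n > -7) and ((not (4*n < -1)) -> 9*b + (1/2)*tot = -30) and (4*n < -1 -> 9*b + (19/2)*tot = -39)


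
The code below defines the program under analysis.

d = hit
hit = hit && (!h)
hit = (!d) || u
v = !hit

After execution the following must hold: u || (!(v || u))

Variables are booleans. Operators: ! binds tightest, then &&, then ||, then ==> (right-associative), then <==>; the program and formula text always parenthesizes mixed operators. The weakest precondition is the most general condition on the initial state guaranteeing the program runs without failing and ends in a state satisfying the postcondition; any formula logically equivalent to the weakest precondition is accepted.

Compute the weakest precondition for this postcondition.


Working backward. After the program, u || (!(v || u)) must hold.
Before v := !hit: u || (!((!hit) || u))
Before hit := (!d) || u: u || (!((!((!d) || u)) || u))
Before hit := hit && (!h): u || (!((!((!d) || u)) || u))
Before d := hit: u || (!((!((!hit) || u)) || u))
Answer: WP = u || (!((!((!hit) || u)) || u))


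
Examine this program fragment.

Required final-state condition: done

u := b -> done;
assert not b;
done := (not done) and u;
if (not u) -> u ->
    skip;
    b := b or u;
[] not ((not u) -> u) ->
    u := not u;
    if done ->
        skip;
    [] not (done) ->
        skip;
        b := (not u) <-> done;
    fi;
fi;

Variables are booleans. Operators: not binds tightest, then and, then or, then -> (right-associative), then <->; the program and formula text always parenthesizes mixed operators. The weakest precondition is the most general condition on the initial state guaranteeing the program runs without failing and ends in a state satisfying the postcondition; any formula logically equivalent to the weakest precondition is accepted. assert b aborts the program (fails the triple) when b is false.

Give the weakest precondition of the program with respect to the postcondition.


Working backward. After the program, done must hold.
Then branch requires done; else branch requires (not done) -> done.
Before the if: (((not u) -> u) -> done) and ((not ((not u) -> u)) -> ((not done) -> done))
Before done := (not done) and u: (((not u) -> u) -> ((not done) and u)) and ((not ((not u) -> u)) -> ((not ((not done) and u)) -> ((not done) and u)))
Before assert not b: (not b) and (((not u) -> u) -> ((not done) and u)) and ((not ((not u) -> u)) -> ((not ((not done) and u)) -> ((not done) and u)))
Before u := b -> done: (not b) and (((not (b -> done)) -> (b -> done)) -> ((not done) and (b -> done))) and ((not ((not (b -> done)) -> (b -> done))) -> ((not ((not done) and (b -> done))) -> ((not done) and (b -> done))))
Answer: WP = (not b) and (((not (b -> done)) -> (b -> done)) -> ((not done) and (b -> done))) and ((not ((not (b -> done)) -> (b -> done))) -> ((not ((not done) and (b -> done))) -> ((not done) and (b -> done))))


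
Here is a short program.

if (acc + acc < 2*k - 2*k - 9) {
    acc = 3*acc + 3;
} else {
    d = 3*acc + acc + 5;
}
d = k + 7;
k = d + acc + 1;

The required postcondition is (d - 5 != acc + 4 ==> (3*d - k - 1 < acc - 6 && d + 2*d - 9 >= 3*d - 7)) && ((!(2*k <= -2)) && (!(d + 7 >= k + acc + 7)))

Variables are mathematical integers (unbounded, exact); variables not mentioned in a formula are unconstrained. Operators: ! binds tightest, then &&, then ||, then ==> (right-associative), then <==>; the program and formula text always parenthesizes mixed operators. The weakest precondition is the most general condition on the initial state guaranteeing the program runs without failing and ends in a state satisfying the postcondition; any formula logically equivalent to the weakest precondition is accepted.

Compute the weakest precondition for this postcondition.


Working backward. After the program, the postcondition (d - 5 != acc + 4 ==> (3*d - k - 1 < acc - 6 && d + 2*d - 9 >= 3*d - 7)) && ((!(2*k <= -2)) && (!(d + 7 >= k + acc + 7))) must hold; in canonical form it is (!(d != acc + 9)) && (!(2*k <= -2)) && (!(d >= acc + k)).
Before k := d + acc + 1: (!(d != acc + 9)) && (!(2*acc + 2*d <= -4)) && (!(2*acc <= -1))
Before d := k + 7: (!(k != acc + 2)) && (!(2*acc + 2*k <= -18)) && (!(2*acc <= -1))
Then branch requires (!(k != 3*acc + 5)) && (!(6*acc + 2*k <= -24)) && (!(6*acc <= -7)); else branch requires (!(k != acc + 2)) && (!(2*acc + 2*k <= -18)) && (!(2*acc <= -1)).
Before the if: (2*acc < -9 ==> ((!(k != 3*acc + 5)) && (!(6*acc + 2*k <= -24)) && (!(6*acc <= -7)))) && ((!(2*acc < -9)) ==> ((!(k != acc + 2)) && (!(2*acc + 2*k <= -18)) && (!(2*acc <= -1))))
Answer: WP = (2*acc < -9 ==> ((!(k != 3*acc + 5)) && (!(6*acc + 2*k <= -24)) && (!(6*acc <= -7)))) && ((!(2*acc < -9)) ==> ((!(k != acc + 2)) && (!(2*acc + 2*k <= -18)) && (!(2*acc <= -1))))


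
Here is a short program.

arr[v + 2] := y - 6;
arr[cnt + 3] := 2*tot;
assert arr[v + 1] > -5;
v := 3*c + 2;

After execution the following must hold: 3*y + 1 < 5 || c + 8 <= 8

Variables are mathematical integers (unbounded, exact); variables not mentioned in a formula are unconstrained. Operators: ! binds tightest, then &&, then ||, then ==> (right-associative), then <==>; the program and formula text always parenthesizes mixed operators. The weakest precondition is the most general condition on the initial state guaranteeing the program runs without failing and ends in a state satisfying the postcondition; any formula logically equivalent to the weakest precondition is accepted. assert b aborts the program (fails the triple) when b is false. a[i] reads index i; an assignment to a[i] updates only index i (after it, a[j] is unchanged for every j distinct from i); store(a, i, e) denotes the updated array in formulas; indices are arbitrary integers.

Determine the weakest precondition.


Working backward. After the program, the postcondition 3*y + 1 < 5 || c + 8 <= 8 must hold; in canonical form it is 3*y < 4 || c <= 0.
Before v := 3*c + 2: 3*y < 4 || c <= 0
Before assert arr[v + 1] > -5: arr[v + 1] > -5 && (3*y < 4 || c <= 0)
Before arr[cnt + 3] := 2*tot: store(arr, cnt + 3, 2*tot)[v + 1] > -5 && (3*y < 4 || c <= 0)
Before arr[v + 2] := y - 6: store(store(arr, v + 2, y - 6), cnt + 3, 2*tot)[v + 1] > -5 && (3*y < 4 || c <= 0)
Answer: WP = store(store(arr, v + 2, y - 6), cnt + 3, 2*tot)[v + 1] > -5 && (3*y < 4 || c <= 0)


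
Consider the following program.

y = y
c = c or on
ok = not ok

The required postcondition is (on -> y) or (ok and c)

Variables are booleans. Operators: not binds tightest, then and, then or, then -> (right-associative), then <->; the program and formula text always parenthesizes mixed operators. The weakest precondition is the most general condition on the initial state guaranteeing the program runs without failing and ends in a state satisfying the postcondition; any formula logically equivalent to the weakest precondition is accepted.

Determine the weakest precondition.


Working backward. After the program, (on -> y) or (ok and c) must hold.
Before ok := not ok: (on -> y) or ((not ok) and c)
Before c := c or on: (on -> y) or ((not ok) and (c or on))
Before y := y: (on -> y) or ((not ok) and (c or on))
Answer: WP = (on -> y) or ((not ok) and (c or on))


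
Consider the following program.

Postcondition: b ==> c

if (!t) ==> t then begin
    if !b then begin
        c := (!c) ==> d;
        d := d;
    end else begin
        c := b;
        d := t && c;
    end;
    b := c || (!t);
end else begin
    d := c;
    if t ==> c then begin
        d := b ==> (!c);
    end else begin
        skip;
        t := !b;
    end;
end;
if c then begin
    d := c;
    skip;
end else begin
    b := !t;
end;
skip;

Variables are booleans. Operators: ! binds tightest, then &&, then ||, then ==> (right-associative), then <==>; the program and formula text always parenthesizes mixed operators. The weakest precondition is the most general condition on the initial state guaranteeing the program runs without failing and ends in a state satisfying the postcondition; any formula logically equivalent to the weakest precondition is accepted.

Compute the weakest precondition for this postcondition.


Working backward. After the program, b ==> c must hold.
Before skip: b ==> c
Then branch requires b ==> c; else branch requires (!t) ==> c.
Before the if: (c ==> (b ==> c)) && ((!c) ==> ((!t) ==> c))
Then branch requires ((!b) ==> ((((!c) ==> d) ==> ((((!c) ==> d) || (!t)) ==> ((!c) ==> d))) && ((!((!c) ==> d)) ==> ((!t) ==> ((!c) ==> d))))) && (b ==> ((b ==> ((b || (!t)) ==> b)) && ((!b) ==> ((!t) ==> b)))); else branch requires ((t ==> c) ==> ((c ==> (b ==> c)) && ((!c) ==> ((!t) ==> c)))) && ((!(t ==> c)) ==> ((c ==> (b ==> c)) && ((!c) ==> (b ==> c)))).
Before the if: (((!t) ==> t) ==> (((!b) ==> ((((!c) ==> d) ==> ((((!c) ==> d) || (!t)) ==> ((!c) ==> d))) && ((!((!c) ==> d)) ==> ((!t) ==> ((!c) ==> d))))) && (b ==> ((b ==> ((b || (!t)) ==> b)) && ((!b) ==> ((!t) ==> b)))))) && ((!((!t) ==> t)) ==> (((t ==> c) ==> ((c ==> (b ==> c)) && ((!c) ==> ((!t) ==> c)))) && ((!(t ==> c)) ==> ((c ==> (b ==> c)) && ((!c) ==> (b ==> c))))))
Answer: WP = (((!t) ==> t) ==> (((!b) ==> ((((!c) ==> d) ==> ((((!c) ==> d) || (!t)) ==> ((!c) ==> d))) && ((!((!c) ==> d)) ==> ((!t) ==> ((!c) ==> d))))) && (b ==> ((b ==> ((b || (!t)) ==> b)) && ((!b) ==> ((!t) ==> b)))))) && ((!((!t) ==> t)) ==> (((t ==> c) ==> ((c ==> (b ==> c)) && ((!c) ==> ((!t) ==> c)))) && ((!(t ==> c)) ==> ((c ==> (b ==> c)) && ((!c) ==> (b ==> c))))))
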